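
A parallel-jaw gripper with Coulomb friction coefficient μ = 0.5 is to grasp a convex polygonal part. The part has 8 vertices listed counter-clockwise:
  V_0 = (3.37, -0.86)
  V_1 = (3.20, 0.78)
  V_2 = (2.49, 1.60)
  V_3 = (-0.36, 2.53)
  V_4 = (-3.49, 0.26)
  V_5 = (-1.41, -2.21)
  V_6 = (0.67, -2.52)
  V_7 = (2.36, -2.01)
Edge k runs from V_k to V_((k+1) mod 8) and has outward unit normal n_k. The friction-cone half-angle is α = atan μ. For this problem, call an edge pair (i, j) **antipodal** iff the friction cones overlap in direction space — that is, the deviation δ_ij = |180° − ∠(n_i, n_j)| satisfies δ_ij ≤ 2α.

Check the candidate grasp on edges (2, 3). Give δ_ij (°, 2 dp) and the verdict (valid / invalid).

α = atan 0.5 = 26.57°;  2α = 53.13°
edge 2: e_2 = (-2.85, +0.93);  n_2 = (+0.3102, +0.9507)
edge 3: e_3 = (-3.13, -2.27);  n_3 = (-0.5871, +0.8095)
∠(n_2, n_3) = 54.02°
δ = |180° − 54.02°| = 125.98°
125.98° > 2α = 53.13°  →  invalid

δ = 125.98°, invalid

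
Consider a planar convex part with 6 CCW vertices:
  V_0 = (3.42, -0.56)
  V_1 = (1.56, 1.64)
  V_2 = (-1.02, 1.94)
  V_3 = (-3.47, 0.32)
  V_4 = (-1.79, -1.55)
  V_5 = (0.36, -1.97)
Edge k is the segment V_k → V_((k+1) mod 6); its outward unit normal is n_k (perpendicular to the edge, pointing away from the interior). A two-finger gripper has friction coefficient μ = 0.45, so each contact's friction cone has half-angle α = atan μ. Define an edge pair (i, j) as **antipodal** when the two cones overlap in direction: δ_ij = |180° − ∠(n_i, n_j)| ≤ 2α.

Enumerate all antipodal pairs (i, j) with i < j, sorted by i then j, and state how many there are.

count = 7; pairs: (0,3), (0,4), (1,3), (1,4), (1,5), (2,4), (2,5)

α = atan 0.45 = 24.23°;  2α = 48.46°
n_0 = (+0.7636, +0.6456)
n_1 = (+0.1155, +0.9933)
n_2 = (-0.5516, +0.8341)
n_3 = (-0.7439, -0.6683)
n_4 = (-0.1917, -0.9814)
n_5 = (+0.4185, -0.9082)
  (0,1): δ = 136.85°  ·
  (0,2): δ = 96.74°  ·
  (0,3): δ = 1.72°  ✓
  (0,4): δ = 38.73°  ✓
  (0,5): δ = 74.53°  ·
  (1,2): δ = 139.89°  ·
  (1,3): δ = 41.43°  ✓
  (1,4): δ = 4.42°  ✓
  (1,5): δ = 31.37°  ✓
  (2,3): δ = 81.54°  ·
  (2,4): δ = 44.53°  ✓
  (2,5): δ = 8.73°  ✓
  (3,4): δ = 142.99°  ·
  (3,5): δ = 107.20°  ·
  (4,5): δ = 144.21°  ·
antipodal pairs: 7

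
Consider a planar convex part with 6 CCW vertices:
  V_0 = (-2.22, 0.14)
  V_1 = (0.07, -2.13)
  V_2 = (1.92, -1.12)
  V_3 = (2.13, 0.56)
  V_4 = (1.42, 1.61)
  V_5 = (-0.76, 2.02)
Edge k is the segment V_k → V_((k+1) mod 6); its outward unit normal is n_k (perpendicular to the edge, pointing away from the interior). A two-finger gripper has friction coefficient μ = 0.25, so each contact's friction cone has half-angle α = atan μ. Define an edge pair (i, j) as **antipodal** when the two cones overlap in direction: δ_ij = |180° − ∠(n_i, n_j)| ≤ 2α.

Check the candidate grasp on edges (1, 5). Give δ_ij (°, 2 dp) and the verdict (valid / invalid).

α = atan 0.25 = 14.04°;  2α = 28.07°
edge 1: e_1 = (+1.85, +1.01);  n_1 = (+0.4792, -0.8777)
edge 5: e_5 = (-1.46, -1.88);  n_5 = (-0.7898, +0.6134)
∠(n_1, n_5) = 156.46°
δ = |180° − 156.46°| = 23.54°
23.54° ≤ 2α = 28.07°  →  valid

δ = 23.54°, valid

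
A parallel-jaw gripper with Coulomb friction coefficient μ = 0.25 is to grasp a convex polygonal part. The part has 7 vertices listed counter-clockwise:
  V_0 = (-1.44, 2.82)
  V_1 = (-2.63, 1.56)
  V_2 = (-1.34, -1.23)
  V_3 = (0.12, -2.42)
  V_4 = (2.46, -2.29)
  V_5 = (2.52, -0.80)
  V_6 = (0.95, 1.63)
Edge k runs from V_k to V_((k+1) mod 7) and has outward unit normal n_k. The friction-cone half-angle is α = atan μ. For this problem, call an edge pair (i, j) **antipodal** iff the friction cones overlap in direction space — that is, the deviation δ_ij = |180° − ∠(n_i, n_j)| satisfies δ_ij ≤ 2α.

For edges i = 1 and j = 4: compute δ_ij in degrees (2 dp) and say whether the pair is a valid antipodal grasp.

δ = 27.12°, valid

α = atan 0.25 = 14.04°;  2α = 28.07°
edge 1: e_1 = (+1.29, -2.79);  n_1 = (-0.9077, -0.4197)
edge 4: e_4 = (+0.06, +1.49);  n_4 = (+0.9992, -0.0402)
∠(n_1, n_4) = 152.88°
δ = |180° − 152.88°| = 27.12°
27.12° ≤ 2α = 28.07°  →  valid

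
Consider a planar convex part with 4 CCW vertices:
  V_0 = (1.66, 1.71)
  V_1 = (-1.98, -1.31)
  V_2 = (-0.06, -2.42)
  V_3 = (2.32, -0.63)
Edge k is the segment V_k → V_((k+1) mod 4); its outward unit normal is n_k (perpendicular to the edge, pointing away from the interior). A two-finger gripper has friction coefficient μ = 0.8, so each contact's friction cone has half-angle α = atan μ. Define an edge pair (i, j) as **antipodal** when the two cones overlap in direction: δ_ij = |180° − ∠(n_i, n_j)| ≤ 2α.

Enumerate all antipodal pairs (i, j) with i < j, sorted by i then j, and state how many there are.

count = 4; pairs: (0,1), (0,2), (0,3), (1,3)

α = atan 0.8 = 38.66°;  2α = 77.32°
n_0 = (-0.6385, +0.7696)
n_1 = (-0.5005, -0.8657)
n_2 = (+0.6011, -0.7992)
n_3 = (+0.9624, +0.2715)
  (0,1): δ = 69.71°  ✓
  (0,2): δ = 2.73°  ✓
  (0,3): δ = 66.07°  ✓
  (1,2): δ = 113.02°  ·
  (1,3): δ = 44.22°  ✓
  (2,3): δ = 111.20°  ·
antipodal pairs: 4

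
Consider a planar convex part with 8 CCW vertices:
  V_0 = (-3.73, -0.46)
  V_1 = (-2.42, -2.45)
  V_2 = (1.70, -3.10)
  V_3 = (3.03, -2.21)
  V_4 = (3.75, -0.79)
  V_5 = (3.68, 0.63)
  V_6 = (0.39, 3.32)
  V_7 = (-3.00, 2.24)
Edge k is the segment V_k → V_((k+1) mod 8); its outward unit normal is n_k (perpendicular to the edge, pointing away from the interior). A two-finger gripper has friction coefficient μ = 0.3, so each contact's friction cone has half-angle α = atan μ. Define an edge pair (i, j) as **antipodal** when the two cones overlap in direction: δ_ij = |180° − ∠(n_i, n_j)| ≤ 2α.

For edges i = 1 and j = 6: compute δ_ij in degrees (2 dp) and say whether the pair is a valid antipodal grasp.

δ = 26.64°, valid

α = atan 0.3 = 16.70°;  2α = 33.40°
edge 1: e_1 = (+4.12, -0.65);  n_1 = (-0.1558, -0.9878)
edge 6: e_6 = (-3.39, -1.08);  n_6 = (-0.3036, +0.9528)
∠(n_1, n_6) = 153.36°
δ = |180° − 153.36°| = 26.64°
26.64° ≤ 2α = 33.40°  →  valid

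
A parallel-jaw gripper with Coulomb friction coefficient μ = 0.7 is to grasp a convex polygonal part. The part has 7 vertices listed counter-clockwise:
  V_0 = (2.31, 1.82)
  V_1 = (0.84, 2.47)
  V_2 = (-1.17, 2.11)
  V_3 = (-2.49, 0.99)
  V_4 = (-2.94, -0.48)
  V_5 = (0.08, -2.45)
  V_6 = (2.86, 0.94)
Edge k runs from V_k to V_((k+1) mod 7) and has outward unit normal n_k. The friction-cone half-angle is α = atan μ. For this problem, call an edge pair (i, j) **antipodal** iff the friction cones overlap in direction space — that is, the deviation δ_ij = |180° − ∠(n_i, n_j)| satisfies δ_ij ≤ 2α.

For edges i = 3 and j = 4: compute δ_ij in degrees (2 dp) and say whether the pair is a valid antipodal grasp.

α = atan 0.7 = 34.99°;  2α = 69.98°
edge 3: e_3 = (-0.45, -1.47);  n_3 = (-0.9562, +0.2927)
edge 4: e_4 = (+3.02, -1.97);  n_4 = (-0.5464, -0.8376)
∠(n_3, n_4) = 73.90°
δ = |180° − 73.90°| = 106.10°
106.10° > 2α = 69.98°  →  invalid

δ = 106.10°, invalid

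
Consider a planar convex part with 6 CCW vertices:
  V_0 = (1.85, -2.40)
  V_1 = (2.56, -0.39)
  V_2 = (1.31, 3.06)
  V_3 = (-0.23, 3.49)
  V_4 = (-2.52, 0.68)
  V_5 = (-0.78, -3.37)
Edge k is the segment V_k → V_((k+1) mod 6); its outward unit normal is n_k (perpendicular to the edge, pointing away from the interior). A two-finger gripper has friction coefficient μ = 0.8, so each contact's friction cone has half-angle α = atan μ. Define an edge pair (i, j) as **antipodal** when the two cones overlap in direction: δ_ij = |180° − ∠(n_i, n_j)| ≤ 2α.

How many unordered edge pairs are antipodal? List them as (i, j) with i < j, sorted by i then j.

count = 7; pairs: (0,3), (0,4), (1,3), (1,4), (2,4), (2,5), (3,5)

α = atan 0.8 = 38.66°;  2α = 77.32°
n_0 = (+0.9429, -0.3331)
n_1 = (+0.9402, +0.3406)
n_2 = (+0.2689, +0.9632)
n_3 = (-0.7752, +0.6317)
n_4 = (-0.9188, -0.3947)
n_5 = (+0.3460, -0.9382)
  (0,1): δ = 140.63°  ·
  (0,2): δ = 86.15°  ·
  (0,3): δ = 19.72°  ✓
  (0,4): δ = 42.70°  ✓
  (0,5): δ = 129.70°  ·
  (1,2): δ = 125.52°  ·
  (1,3): δ = 59.09°  ✓
  (1,4): δ = 3.33°  ✓
  (1,5): δ = 90.33°  ·
  (2,3): δ = 113.58°  ·
  (2,4): δ = 51.15°  ✓
  (2,5): δ = 35.85°  ✓
  (3,4): δ = 117.57°  ·
  (3,5): δ = 30.58°  ✓
  (4,5): δ = 93.00°  ·
antipodal pairs: 7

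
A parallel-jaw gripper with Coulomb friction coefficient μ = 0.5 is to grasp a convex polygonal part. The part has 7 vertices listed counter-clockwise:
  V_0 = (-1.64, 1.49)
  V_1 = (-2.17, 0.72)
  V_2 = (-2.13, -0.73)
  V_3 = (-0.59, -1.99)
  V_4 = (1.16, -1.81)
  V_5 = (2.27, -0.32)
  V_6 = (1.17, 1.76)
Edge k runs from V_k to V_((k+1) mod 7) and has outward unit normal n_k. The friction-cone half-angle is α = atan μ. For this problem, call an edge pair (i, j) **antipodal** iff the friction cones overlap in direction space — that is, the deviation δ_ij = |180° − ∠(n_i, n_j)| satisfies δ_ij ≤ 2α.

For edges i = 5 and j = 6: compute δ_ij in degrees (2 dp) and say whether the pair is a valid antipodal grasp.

α = atan 0.5 = 26.57°;  2α = 53.13°
edge 5: e_5 = (-1.10, +2.08);  n_5 = (+0.8840, +0.4675)
edge 6: e_6 = (-2.81, -0.27);  n_6 = (-0.0956, +0.9954)
∠(n_5, n_6) = 67.62°
δ = |180° − 67.62°| = 112.38°
112.38° > 2α = 53.13°  →  invalid

δ = 112.38°, invalid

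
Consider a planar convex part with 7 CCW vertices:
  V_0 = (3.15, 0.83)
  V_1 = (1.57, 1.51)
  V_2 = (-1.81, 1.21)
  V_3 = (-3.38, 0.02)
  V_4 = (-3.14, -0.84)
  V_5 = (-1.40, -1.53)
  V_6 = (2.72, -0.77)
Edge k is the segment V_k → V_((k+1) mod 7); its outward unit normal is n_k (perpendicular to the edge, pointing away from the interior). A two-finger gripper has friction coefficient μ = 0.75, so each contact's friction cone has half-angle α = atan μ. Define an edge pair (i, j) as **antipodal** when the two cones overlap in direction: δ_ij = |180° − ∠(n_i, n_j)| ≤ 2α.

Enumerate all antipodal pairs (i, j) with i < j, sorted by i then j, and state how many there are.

count = 10; pairs: (0,3), (0,4), (0,5), (1,4), (1,5), (1,6), (2,4), (2,5), (2,6), (3,6)

α = atan 0.75 = 36.87°;  2α = 73.74°
n_0 = (+0.3953, +0.9185)
n_1 = (-0.0884, +0.9961)
n_2 = (-0.6041, +0.7969)
n_3 = (-0.9632, -0.2688)
n_4 = (-0.3686, -0.9296)
n_5 = (+0.1814, -0.9834)
n_6 = (+0.9657, -0.2595)
  (0,1): δ = 151.64°  ·
  (0,2): δ = 119.55°  ·
  (0,3): δ = 51.12°  ✓
  (0,4): δ = 1.66°  ✓
  (0,5): δ = 33.74°  ✓
  (0,6): δ = 98.24°  ·
  (1,2): δ = 147.91°  ·
  (1,3): δ = 79.48°  ·
  (1,4): δ = 26.70°  ✓
  (1,5): δ = 5.38°  ✓
  (1,6): δ = 69.89°  ✓
  (2,3): δ = 111.57°  ·
  (2,4): δ = 58.79°  ✓
  (2,5): δ = 26.71°  ✓
  (2,6): δ = 37.80°  ✓
  (3,4): δ = 127.22°  ·
  (3,5): δ = 95.14°  ·
  (3,6): δ = 30.64°  ✓
  (4,5): δ = 147.92°  ·
  (4,6): δ = 83.41°  ·
  (5,6): δ = 115.49°  ·
antipodal pairs: 10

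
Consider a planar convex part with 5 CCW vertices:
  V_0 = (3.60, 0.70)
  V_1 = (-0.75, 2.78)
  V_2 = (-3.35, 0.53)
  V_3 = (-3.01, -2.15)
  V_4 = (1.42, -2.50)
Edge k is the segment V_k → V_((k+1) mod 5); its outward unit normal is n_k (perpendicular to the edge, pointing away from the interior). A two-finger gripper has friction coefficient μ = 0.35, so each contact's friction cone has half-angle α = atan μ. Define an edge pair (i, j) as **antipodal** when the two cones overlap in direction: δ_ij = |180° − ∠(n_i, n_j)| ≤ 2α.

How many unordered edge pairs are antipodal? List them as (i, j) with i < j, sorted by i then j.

α = atan 0.35 = 19.29°;  2α = 38.58°
n_0 = (+0.4314, +0.9022)
n_1 = (-0.6544, +0.7562)
n_2 = (-0.9920, -0.1259)
n_3 = (-0.0788, -0.9969)
n_4 = (+0.8264, -0.5630)
  (0,1): δ = 113.57°  ·
  (0,2): δ = 57.21°  ·
  (0,3): δ = 21.04°  ✓
  (0,4): δ = 81.29°  ·
  (1,2): δ = 123.64°  ·
  (1,3): δ = 45.39°  ·
  (1,4): δ = 14.86°  ✓
  (2,3): δ = 101.75°  ·
  (2,4): δ = 41.49°  ·
  (3,4): δ = 119.75°  ·
antipodal pairs: 2

count = 2; pairs: (0,3), (1,4)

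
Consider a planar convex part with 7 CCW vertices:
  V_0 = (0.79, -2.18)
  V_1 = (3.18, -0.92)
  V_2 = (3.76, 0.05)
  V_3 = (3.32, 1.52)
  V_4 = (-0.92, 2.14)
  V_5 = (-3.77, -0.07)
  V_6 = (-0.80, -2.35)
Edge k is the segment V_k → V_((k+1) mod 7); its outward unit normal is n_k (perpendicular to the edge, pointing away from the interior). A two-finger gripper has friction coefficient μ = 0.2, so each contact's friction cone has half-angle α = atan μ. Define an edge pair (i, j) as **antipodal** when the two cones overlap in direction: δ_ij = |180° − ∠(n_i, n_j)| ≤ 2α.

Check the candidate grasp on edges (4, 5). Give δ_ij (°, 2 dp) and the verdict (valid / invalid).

δ = 75.30°, invalid

α = atan 0.2 = 11.31°;  2α = 22.62°
edge 4: e_4 = (-2.85, -2.21);  n_4 = (-0.6128, +0.7902)
edge 5: e_5 = (+2.97, -2.28);  n_5 = (-0.6089, -0.7932)
∠(n_4, n_5) = 104.70°
δ = |180° − 104.70°| = 75.30°
75.30° > 2α = 22.62°  →  invalid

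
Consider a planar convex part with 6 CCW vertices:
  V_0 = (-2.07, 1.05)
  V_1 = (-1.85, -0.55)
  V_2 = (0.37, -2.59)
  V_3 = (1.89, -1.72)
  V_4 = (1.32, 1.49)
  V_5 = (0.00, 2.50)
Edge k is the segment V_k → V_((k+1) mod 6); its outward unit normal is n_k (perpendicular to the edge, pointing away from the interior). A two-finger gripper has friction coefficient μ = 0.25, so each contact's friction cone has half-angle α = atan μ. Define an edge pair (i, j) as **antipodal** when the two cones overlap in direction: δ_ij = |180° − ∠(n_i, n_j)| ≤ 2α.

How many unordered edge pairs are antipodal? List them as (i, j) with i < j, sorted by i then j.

α = atan 0.25 = 14.04°;  2α = 28.07°
n_0 = (-0.9907, -0.1362)
n_1 = (-0.6766, -0.7363)
n_2 = (+0.4968, -0.8679)
n_3 = (+0.9846, +0.1748)
n_4 = (+0.6077, +0.7942)
n_5 = (-0.5737, +0.8190)
  (0,1): δ = 140.41°  ·
  (0,2): δ = 68.04°  ·
  (0,3): δ = 2.24°  ✓
  (0,4): δ = 44.75°  ·
  (0,5): δ = 117.18°  ·
  (1,2): δ = 107.63°  ·
  (1,3): δ = 37.35°  ·
  (1,4): δ = 5.16°  ✓
  (1,5): δ = 77.59°  ·
  (2,3): δ = 109.72°  ·
  (2,4): δ = 67.21°  ·
  (2,5): δ = 5.23°  ✓
  (3,4): δ = 137.49°  ·
  (3,5): δ = 65.06°  ·
  (4,5): δ = 107.57°  ·
antipodal pairs: 3

count = 3; pairs: (0,3), (1,4), (2,5)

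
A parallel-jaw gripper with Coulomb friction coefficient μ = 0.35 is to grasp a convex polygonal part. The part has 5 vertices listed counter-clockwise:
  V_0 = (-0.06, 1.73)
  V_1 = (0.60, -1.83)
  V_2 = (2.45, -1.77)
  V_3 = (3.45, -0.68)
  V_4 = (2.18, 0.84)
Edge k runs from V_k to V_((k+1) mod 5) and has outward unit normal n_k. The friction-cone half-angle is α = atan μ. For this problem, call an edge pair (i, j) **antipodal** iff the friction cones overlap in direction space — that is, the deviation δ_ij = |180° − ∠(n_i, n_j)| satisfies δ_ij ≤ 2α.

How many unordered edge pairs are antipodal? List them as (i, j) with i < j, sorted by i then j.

α = atan 0.35 = 19.29°;  2α = 38.58°
n_0 = (-0.9832, -0.1823)
n_1 = (+0.0324, -0.9995)
n_2 = (+0.7369, -0.6760)
n_3 = (+0.7674, +0.6412)
n_4 = (+0.3692, +0.9293)
  (0,1): δ = 98.65°  ·
  (0,2): δ = 53.04°  ·
  (0,3): δ = 29.38°  ✓
  (0,4): δ = 57.83°  ·
  (1,2): δ = 134.39°  ·
  (1,3): δ = 51.98°  ·
  (1,4): δ = 23.53°  ✓
  (2,3): δ = 97.59°  ·
  (2,4): δ = 69.13°  ·
  (3,4): δ = 151.55°  ·
antipodal pairs: 2

count = 2; pairs: (0,3), (1,4)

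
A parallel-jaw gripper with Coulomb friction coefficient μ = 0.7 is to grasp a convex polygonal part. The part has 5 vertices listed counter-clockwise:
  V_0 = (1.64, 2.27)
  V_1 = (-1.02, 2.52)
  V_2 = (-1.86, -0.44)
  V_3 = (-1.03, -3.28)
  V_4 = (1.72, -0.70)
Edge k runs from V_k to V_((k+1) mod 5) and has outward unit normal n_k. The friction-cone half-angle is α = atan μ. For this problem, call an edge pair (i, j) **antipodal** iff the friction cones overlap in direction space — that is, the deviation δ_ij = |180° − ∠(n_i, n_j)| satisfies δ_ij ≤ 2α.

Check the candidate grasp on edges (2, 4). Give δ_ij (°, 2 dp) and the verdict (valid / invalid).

α = atan 0.7 = 34.99°;  2α = 69.98°
edge 2: e_2 = (+0.83, -2.84);  n_2 = (-0.9598, -0.2805)
edge 4: e_4 = (-0.08, +2.97);  n_4 = (+0.9996, +0.0269)
∠(n_2, n_4) = 165.25°
δ = |180° − 165.25°| = 14.75°
14.75° ≤ 2α = 69.98°  →  valid

δ = 14.75°, valid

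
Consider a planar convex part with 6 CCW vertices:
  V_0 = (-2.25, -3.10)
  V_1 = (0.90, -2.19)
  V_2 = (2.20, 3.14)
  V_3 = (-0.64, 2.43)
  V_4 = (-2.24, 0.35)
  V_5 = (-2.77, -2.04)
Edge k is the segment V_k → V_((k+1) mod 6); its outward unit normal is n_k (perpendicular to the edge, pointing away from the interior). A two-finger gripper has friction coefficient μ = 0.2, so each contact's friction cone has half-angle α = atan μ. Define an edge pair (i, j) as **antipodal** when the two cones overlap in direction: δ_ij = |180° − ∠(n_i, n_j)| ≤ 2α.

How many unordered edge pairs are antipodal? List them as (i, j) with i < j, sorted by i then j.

α = atan 0.2 = 11.31°;  2α = 22.62°
n_0 = (+0.2775, -0.9607)
n_1 = (+0.9715, -0.2370)
n_2 = (-0.2425, +0.9701)
n_3 = (-0.7926, +0.6097)
n_4 = (-0.9763, +0.2165)
n_5 = (-0.8978, -0.4404)
  (0,1): δ = 119.82°  ·
  (0,2): δ = 2.08°  ✓
  (0,3): δ = 36.32°  ·
  (0,4): δ = 61.38°  ·
  (0,5): δ = 100.02°  ·
  (1,2): δ = 62.26°  ·
  (1,3): δ = 23.86°  ·
  (1,4): δ = 1.20°  ✓
  (1,5): δ = 39.84°  ·
  (2,3): δ = 141.60°  ·
  (2,4): δ = 116.54°  ·
  (2,5): δ = 77.91°  ·
  (3,4): δ = 154.93°  ·
  (3,5): δ = 116.30°  ·
  (4,5): δ = 141.37°  ·
antipodal pairs: 2

count = 2; pairs: (0,2), (1,4)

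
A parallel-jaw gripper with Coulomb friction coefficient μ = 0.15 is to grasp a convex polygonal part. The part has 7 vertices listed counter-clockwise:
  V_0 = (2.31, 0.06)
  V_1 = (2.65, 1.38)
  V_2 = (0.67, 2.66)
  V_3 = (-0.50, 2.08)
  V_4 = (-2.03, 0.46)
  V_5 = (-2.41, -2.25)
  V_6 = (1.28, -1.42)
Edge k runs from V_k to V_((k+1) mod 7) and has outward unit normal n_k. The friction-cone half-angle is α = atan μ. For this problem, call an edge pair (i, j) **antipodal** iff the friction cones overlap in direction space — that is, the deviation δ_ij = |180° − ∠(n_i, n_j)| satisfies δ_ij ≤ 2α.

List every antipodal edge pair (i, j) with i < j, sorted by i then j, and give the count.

α = atan 0.15 = 8.53°;  2α = 17.06°
n_0 = (+0.9684, -0.2494)
n_1 = (+0.5429, +0.8398)
n_2 = (-0.4441, +0.8960)
n_3 = (-0.7270, +0.6866)
n_4 = (-0.9903, +0.1389)
n_5 = (+0.2194, -0.9756)
n_6 = (+0.8208, -0.5712)
  (0,1): δ = 108.44°  ·
  (0,2): δ = 49.19°  ·
  (0,3): δ = 28.92°  ·
  (0,4): δ = 6.46°  ✓
  (0,5): δ = 117.12°  ·
  (0,6): δ = 159.61°  ·
  (1,2): δ = 120.75°  ·
  (1,3): δ = 100.48°  ·
  (1,4): δ = 65.10°  ·
  (1,5): δ = 45.56°  ·
  (1,6): δ = 88.05°  ·
  (2,3): δ = 159.73°  ·
  (2,4): δ = 124.35°  ·
  (2,5): δ = 13.69°  ✓
  (2,6): δ = 28.80°  ·
  (3,4): δ = 144.62°  ·
  (3,5): δ = 33.96°  ·
  (3,6): δ = 8.53°  ✓
  (4,5): δ = 69.34°  ·
  (4,6): δ = 26.85°  ·
  (5,6): δ = 137.51°  ·
antipodal pairs: 3

count = 3; pairs: (0,4), (2,5), (3,6)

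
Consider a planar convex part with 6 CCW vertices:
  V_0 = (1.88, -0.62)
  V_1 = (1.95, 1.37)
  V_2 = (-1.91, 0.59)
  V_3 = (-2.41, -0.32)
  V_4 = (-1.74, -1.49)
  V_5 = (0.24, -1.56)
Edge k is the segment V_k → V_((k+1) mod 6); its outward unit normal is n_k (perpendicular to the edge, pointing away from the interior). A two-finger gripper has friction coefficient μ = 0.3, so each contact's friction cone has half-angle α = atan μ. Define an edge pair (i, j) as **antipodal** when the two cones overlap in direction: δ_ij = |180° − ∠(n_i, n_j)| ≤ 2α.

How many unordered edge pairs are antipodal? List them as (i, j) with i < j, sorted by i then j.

α = atan 0.3 = 16.70°;  2α = 33.40°
n_0 = (+0.9994, -0.0352)
n_1 = (-0.1981, +0.9802)
n_2 = (-0.8764, +0.4815)
n_3 = (-0.8678, -0.4969)
n_4 = (-0.0353, -0.9994)
n_5 = (+0.4973, -0.8676)
  (0,1): δ = 76.56°  ·
  (0,2): δ = 26.77°  ✓
  (0,3): δ = 31.81°  ✓
  (0,4): δ = 89.99°  ·
  (0,5): δ = 121.83°  ·
  (1,2): δ = 130.21°  ·
  (1,3): δ = 71.63°  ·
  (1,4): δ = 13.45°  ✓
  (1,5): δ = 18.40°  ✓
  (2,3): δ = 121.42°  ·
  (2,4): δ = 63.24°  ·
  (2,5): δ = 31.39°  ✓
  (3,4): δ = 121.82°  ·
  (3,5): δ = 89.98°  ·
  (4,5): δ = 148.16°  ·
antipodal pairs: 5

count = 5; pairs: (0,2), (0,3), (1,4), (1,5), (2,5)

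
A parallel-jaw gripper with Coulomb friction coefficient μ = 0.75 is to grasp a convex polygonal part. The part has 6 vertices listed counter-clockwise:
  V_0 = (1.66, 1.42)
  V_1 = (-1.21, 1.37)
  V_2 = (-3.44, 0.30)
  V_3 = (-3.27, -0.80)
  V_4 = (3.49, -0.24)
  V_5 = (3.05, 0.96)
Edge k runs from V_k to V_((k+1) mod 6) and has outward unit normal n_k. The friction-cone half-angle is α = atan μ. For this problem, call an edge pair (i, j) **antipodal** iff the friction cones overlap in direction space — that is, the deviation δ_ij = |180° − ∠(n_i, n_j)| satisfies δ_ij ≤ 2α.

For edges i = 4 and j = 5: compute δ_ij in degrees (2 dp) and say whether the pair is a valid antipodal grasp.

δ = 128.45°, invalid

α = atan 0.75 = 36.87°;  2α = 73.74°
edge 4: e_4 = (-0.44, +1.20);  n_4 = (+0.9389, +0.3443)
edge 5: e_5 = (-1.39, +0.46);  n_5 = (+0.3142, +0.9494)
∠(n_4, n_5) = 51.55°
δ = |180° − 51.55°| = 128.45°
128.45° > 2α = 73.74°  →  invalid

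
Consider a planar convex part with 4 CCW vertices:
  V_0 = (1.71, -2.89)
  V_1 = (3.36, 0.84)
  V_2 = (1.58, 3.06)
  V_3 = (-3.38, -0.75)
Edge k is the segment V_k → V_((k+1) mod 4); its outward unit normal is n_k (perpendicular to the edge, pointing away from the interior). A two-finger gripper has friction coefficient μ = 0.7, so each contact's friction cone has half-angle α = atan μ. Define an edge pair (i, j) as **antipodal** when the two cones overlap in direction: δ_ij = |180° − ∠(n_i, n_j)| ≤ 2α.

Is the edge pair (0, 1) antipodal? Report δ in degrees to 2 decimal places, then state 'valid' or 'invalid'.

δ = 117.41°, invalid

α = atan 0.7 = 34.99°;  2α = 69.98°
edge 0: e_0 = (+1.65, +3.73);  n_0 = (+0.9145, -0.4045)
edge 1: e_1 = (-1.78, +2.22);  n_1 = (+0.7802, +0.6256)
∠(n_0, n_1) = 62.59°
δ = |180° − 62.59°| = 117.41°
117.41° > 2α = 69.98°  →  invalid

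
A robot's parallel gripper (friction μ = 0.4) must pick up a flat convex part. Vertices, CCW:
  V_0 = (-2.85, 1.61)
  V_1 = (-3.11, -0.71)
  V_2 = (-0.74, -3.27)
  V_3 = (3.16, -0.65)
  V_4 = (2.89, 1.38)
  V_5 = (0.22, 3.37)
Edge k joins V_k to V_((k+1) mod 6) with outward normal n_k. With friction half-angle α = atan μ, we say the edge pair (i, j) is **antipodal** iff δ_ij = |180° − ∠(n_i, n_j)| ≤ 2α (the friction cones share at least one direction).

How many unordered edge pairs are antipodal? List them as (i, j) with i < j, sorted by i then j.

α = atan 0.4 = 21.80°;  2α = 43.60°
n_0 = (-0.9938, +0.1114)
n_1 = (-0.7338, -0.6794)
n_2 = (+0.5576, -0.8301)
n_3 = (+0.9913, +0.1318)
n_4 = (+0.5976, +0.8018)
n_5 = (-0.4974, +0.8675)
  (0,1): δ = 130.81°  ·
  (0,2): δ = 49.71°  ·
  (0,3): δ = 13.97°  ✓
  (0,4): δ = 59.70°  ·
  (0,5): δ = 126.22°  ·
  (1,2): δ = 98.90°  ·
  (1,3): δ = 35.22°  ✓
  (1,4): δ = 10.51°  ✓
  (1,5): δ = 77.03°  ·
  (2,3): δ = 116.32°  ·
  (2,4): δ = 70.59°  ·
  (2,5): δ = 4.07°  ✓
  (3,4): δ = 134.27°  ·
  (3,5): δ = 67.75°  ·
  (4,5): δ = 113.48°  ·
antipodal pairs: 4

count = 4; pairs: (0,3), (1,3), (1,4), (2,5)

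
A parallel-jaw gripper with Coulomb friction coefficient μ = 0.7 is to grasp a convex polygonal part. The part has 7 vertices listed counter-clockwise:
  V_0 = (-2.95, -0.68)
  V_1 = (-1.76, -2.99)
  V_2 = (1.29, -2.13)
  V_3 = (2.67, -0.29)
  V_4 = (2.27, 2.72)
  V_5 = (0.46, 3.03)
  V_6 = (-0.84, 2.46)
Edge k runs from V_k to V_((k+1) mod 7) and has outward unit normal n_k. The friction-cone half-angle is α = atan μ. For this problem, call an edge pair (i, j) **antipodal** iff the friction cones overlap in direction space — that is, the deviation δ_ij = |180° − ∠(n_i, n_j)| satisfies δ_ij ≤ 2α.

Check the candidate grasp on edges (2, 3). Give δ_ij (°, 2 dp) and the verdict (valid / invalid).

α = atan 0.7 = 34.99°;  2α = 69.98°
edge 2: e_2 = (+1.38, +1.84);  n_2 = (+0.8000, -0.6000)
edge 3: e_3 = (-0.40, +3.01);  n_3 = (+0.9913, +0.1317)
∠(n_2, n_3) = 44.44°
δ = |180° − 44.44°| = 135.56°
135.56° > 2α = 69.98°  →  invalid

δ = 135.56°, invalid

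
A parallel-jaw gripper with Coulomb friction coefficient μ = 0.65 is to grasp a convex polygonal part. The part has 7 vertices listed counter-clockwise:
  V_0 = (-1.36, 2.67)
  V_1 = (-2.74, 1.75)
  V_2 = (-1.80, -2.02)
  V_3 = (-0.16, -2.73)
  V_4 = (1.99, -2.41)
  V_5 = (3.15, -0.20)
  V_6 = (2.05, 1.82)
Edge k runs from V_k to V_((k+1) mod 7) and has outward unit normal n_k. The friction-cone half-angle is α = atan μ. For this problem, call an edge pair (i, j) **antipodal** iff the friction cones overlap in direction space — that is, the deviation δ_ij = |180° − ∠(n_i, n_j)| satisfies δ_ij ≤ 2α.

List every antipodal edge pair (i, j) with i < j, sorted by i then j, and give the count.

count = 9; pairs: (0,2), (0,3), (0,4), (1,4), (1,5), (1,6), (2,5), (2,6), (3,6)

α = atan 0.65 = 33.02°;  2α = 66.05°
n_0 = (-0.5547, +0.8321)
n_1 = (-0.9703, -0.2419)
n_2 = (-0.3973, -0.9177)
n_3 = (+0.1472, -0.9891)
n_4 = (+0.8854, -0.4648)
n_5 = (+0.8782, +0.4782)
n_6 = (+0.2419, +0.9703)
  (0,1): δ = 109.69°  ·
  (0,2): δ = 57.10°  ✓
  (0,3): δ = 25.22°  ✓
  (0,4): δ = 28.62°  ✓
  (0,5): δ = 84.88°  ·
  (0,6): δ = 132.31°  ·
  (1,2): δ = 127.41°  ·
  (1,3): δ = 95.53°  ·
  (1,4): δ = 41.69°  ✓
  (1,5): δ = 14.57°  ✓
  (1,6): δ = 62.00°  ✓
  (2,3): δ = 148.13°  ·
  (2,4): δ = 94.29°  ·
  (2,5): δ = 38.02°  ✓
  (2,6): δ = 9.41°  ✓
  (3,4): δ = 126.16°  ·
  (3,5): δ = 69.89°  ·
  (3,6): δ = 22.46°  ✓
  (4,5): δ = 123.73°  ·
  (4,6): δ = 76.30°  ·
  (5,6): δ = 132.57°  ·
antipodal pairs: 9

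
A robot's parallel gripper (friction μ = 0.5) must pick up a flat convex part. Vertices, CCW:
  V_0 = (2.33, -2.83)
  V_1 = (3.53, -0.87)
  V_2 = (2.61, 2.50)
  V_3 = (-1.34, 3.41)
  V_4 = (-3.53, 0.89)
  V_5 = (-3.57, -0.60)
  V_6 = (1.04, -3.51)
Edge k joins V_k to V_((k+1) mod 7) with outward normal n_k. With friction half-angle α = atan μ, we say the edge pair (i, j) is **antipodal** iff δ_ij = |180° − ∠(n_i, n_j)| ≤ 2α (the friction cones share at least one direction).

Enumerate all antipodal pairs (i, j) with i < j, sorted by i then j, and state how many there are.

count = 7; pairs: (0,3), (0,4), (1,4), (1,5), (2,5), (2,6), (3,6)

α = atan 0.5 = 26.57°;  2α = 53.13°
n_0 = (+0.8529, -0.5222)
n_1 = (+0.9647, +0.2634)
n_2 = (+0.2245, +0.9745)
n_3 = (-0.7548, +0.6560)
n_4 = (-0.9996, +0.0268)
n_5 = (-0.5338, -0.8456)
n_6 = (+0.4663, -0.8846)
  (0,1): δ = 133.25°  ·
  (0,2): δ = 71.50°  ·
  (0,3): δ = 9.52°  ✓
  (0,4): δ = 29.94°  ✓
  (0,5): δ = 89.22°  ·
  (0,6): δ = 149.27°  ·
  (1,2): δ = 118.24°  ·
  (1,3): δ = 56.26°  ·
  (1,4): δ = 16.81°  ✓
  (1,5): δ = 42.47°  ✓
  (1,6): δ = 102.53°  ·
  (2,3): δ = 118.02°  ·
  (2,4): δ = 78.56°  ·
  (2,5): δ = 19.29°  ✓
  (2,6): δ = 40.77°  ✓
  (3,4): δ = 140.55°  ·
  (3,5): δ = 81.27°  ·
  (3,6): δ = 21.21°  ✓
  (4,5): δ = 120.72°  ·
  (4,6): δ = 60.67°  ·
  (5,6): δ = 119.94°  ·
antipodal pairs: 7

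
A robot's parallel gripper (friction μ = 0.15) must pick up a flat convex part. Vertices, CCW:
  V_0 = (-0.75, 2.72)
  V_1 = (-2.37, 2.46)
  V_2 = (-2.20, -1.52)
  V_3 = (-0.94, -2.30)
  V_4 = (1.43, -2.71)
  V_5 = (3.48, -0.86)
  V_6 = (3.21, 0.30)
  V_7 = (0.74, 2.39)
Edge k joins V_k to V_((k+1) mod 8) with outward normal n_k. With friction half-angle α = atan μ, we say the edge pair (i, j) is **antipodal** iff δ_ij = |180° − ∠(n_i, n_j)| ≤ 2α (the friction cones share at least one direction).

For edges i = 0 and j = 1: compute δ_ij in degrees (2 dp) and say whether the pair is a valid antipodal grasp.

δ = 96.67°, invalid

α = atan 0.15 = 8.53°;  2α = 17.06°
edge 0: e_0 = (-1.62, -0.26);  n_0 = (-0.1585, +0.9874)
edge 1: e_1 = (+0.17, -3.98);  n_1 = (-0.9991, -0.0427)
∠(n_0, n_1) = 83.33°
δ = |180° − 83.33°| = 96.67°
96.67° > 2α = 17.06°  →  invalid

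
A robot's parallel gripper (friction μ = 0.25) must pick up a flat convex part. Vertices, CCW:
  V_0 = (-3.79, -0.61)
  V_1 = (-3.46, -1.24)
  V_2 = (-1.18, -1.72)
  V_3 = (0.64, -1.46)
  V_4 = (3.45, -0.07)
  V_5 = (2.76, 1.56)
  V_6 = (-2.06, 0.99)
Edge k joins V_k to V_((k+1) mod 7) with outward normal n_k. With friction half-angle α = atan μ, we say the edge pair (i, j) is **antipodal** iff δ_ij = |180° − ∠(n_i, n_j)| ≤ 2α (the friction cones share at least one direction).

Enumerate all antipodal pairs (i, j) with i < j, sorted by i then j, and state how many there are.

α = atan 0.25 = 14.04°;  2α = 28.07°
n_0 = (-0.8858, -0.4640)
n_1 = (-0.2060, -0.9785)
n_2 = (+0.1414, -0.9899)
n_3 = (+0.4434, -0.8963)
n_4 = (+0.9209, +0.3898)
n_5 = (-0.1174, +0.9931)
n_6 = (-0.6790, +0.7342)
  (0,1): δ = 129.53°  ·
  (0,2): δ = 109.52°  ·
  (0,3): δ = 91.33°  ·
  (0,4): δ = 4.70°  ✓
  (0,5): δ = 69.10°  ·
  (0,6): δ = 105.12°  ·
  (1,2): δ = 159.98°  ·
  (1,3): δ = 141.79°  ·
  (1,4): δ = 55.17°  ·
  (1,5): δ = 18.63°  ✓
  (1,6): δ = 54.65°  ·
  (2,3): δ = 161.81°  ·
  (2,4): δ = 75.19°  ·
  (2,5): δ = 1.39°  ✓
  (2,6): δ = 34.63°  ·
  (3,4): δ = 93.38°  ·
  (3,5): δ = 19.58°  ✓
  (3,6): δ = 16.44°  ✓
  (4,5): δ = 106.20°  ·
  (4,6): δ = 70.18°  ·
  (5,6): δ = 143.98°  ·
antipodal pairs: 5

count = 5; pairs: (0,4), (1,5), (2,5), (3,5), (3,6)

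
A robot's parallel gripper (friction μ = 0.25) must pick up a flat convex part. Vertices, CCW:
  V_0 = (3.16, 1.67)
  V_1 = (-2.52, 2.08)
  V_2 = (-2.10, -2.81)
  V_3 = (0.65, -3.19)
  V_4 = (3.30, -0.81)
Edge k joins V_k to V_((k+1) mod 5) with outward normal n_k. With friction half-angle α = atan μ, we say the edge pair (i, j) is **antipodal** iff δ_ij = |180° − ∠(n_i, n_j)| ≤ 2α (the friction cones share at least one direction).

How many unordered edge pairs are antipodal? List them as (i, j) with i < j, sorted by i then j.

count = 2; pairs: (0,2), (1,4)

α = atan 0.25 = 14.04°;  2α = 28.07°
n_0 = (+0.0720, +0.9974)
n_1 = (-0.9963, -0.0856)
n_2 = (-0.1369, -0.9906)
n_3 = (+0.6682, -0.7440)
n_4 = (+0.9984, +0.0564)
  (0,1): δ = 80.96°  ·
  (0,2): δ = 3.74°  ✓
  (0,3): δ = 46.06°  ·
  (0,4): δ = 97.36°  ·
  (1,2): δ = 102.78°  ·
  (1,3): δ = 52.98°  ·
  (1,4): δ = 1.68°  ✓
  (2,3): δ = 130.21°  ·
  (2,4): δ = 78.90°  ·
  (3,4): δ = 128.70°  ·
antipodal pairs: 2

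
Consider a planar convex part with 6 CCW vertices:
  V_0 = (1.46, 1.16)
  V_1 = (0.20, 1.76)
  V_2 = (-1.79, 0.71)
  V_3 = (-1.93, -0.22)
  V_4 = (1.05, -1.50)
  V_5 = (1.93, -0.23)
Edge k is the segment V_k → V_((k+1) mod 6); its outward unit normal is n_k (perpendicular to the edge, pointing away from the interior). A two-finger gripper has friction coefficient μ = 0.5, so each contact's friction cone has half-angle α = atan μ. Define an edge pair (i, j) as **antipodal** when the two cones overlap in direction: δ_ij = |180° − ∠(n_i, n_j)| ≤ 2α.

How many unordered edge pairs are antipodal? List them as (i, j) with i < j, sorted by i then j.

α = atan 0.5 = 26.57°;  2α = 53.13°
n_0 = (+0.4299, +0.9029)
n_1 = (-0.4667, +0.8844)
n_2 = (-0.9889, +0.1489)
n_3 = (-0.3947, -0.9188)
n_4 = (+0.8220, -0.5695)
n_5 = (+0.9473, +0.3203)
  (0,1): δ = 126.72°  ·
  (0,2): δ = 73.10°  ·
  (0,3): δ = 2.22°  ✓
  (0,4): δ = 80.74°  ·
  (0,5): δ = 134.15°  ·
  (1,2): δ = 126.38°  ·
  (1,3): δ = 51.06°  ✓
  (1,4): δ = 27.46°  ✓
  (1,5): δ = 80.86°  ·
  (2,3): δ = 104.68°  ·
  (2,4): δ = 26.16°  ✓
  (2,5): δ = 27.24°  ✓
  (3,4): δ = 101.47°  ·
  (3,5): δ = 48.07°  ✓
  (4,5): δ = 126.60°  ·
antipodal pairs: 6

count = 6; pairs: (0,3), (1,3), (1,4), (2,4), (2,5), (3,5)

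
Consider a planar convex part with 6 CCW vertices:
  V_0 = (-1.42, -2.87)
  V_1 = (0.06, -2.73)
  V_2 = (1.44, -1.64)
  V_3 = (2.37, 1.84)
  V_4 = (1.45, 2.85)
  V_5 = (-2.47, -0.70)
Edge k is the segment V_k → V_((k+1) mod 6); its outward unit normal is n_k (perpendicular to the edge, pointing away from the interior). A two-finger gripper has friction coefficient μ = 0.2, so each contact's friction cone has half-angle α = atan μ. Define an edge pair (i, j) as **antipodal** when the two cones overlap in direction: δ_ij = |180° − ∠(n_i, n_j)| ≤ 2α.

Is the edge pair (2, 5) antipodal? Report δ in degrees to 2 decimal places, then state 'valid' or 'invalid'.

α = atan 0.2 = 11.31°;  2α = 22.62°
edge 2: e_2 = (+0.93, +3.48);  n_2 = (+0.9661, -0.2582)
edge 5: e_5 = (+1.05, -2.17);  n_5 = (-0.9002, -0.4356)
∠(n_2, n_5) = 139.22°
δ = |180° − 139.22°| = 40.78°
40.78° > 2α = 22.62°  →  invalid

δ = 40.78°, invalid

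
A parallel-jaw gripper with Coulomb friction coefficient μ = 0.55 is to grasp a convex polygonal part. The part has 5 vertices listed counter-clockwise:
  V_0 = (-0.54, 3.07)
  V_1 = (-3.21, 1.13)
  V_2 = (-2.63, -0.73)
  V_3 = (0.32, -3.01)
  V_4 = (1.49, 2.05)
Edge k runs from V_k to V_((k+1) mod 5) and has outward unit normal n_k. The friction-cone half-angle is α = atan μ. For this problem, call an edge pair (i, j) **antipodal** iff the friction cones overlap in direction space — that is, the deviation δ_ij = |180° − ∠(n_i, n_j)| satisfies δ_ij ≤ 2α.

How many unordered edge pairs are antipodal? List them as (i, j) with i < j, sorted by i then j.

α = atan 0.55 = 28.81°;  2α = 57.62°
n_0 = (-0.5878, +0.8090)
n_1 = (-0.9547, -0.2977)
n_2 = (-0.6115, -0.7912)
n_3 = (+0.9743, -0.2253)
n_4 = (+0.4490, +0.8935)
  (0,1): δ = 108.68°  ·
  (0,2): δ = 73.70°  ·
  (0,3): δ = 40.98°  ✓
  (0,4): δ = 117.32°  ·
  (1,2): δ = 145.02°  ·
  (1,3): δ = 30.34°  ✓
  (1,4): δ = 46.00°  ✓
  (2,3): δ = 65.32°  ·
  (2,4): δ = 11.02°  ✓
  (3,4): δ = 103.66°  ·
antipodal pairs: 4

count = 4; pairs: (0,3), (1,3), (1,4), (2,4)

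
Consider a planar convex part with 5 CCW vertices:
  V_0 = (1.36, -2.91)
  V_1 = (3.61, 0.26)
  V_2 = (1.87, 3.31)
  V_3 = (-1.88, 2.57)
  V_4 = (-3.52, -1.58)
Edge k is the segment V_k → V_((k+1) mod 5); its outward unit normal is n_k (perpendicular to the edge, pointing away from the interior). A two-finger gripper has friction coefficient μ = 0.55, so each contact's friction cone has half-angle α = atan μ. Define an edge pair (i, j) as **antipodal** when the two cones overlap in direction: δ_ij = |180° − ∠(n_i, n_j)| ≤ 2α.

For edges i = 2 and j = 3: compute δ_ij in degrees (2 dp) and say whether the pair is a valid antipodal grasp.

δ = 122.73°, invalid

α = atan 0.55 = 28.81°;  2α = 57.62°
edge 2: e_2 = (-3.75, -0.74);  n_2 = (-0.1936, +0.9811)
edge 3: e_3 = (-1.64, -4.15);  n_3 = (-0.9300, +0.3675)
∠(n_2, n_3) = 57.27°
δ = |180° − 57.27°| = 122.73°
122.73° > 2α = 57.62°  →  invalid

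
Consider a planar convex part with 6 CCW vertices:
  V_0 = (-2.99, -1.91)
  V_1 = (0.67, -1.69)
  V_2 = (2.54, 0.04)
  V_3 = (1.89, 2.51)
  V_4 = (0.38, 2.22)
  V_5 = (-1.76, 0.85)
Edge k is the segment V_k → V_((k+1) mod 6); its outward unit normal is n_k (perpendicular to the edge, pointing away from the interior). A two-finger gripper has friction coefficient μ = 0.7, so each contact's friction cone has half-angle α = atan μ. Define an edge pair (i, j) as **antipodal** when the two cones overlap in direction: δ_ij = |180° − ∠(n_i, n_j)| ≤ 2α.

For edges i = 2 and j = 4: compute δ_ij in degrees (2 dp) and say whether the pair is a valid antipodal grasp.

δ = 72.12°, invalid

α = atan 0.7 = 34.99°;  2α = 69.98°
edge 2: e_2 = (-0.65, +2.47);  n_2 = (+0.9671, +0.2545)
edge 4: e_4 = (-2.14, -1.37);  n_4 = (-0.5392, +0.8422)
∠(n_2, n_4) = 107.88°
δ = |180° − 107.88°| = 72.12°
72.12° > 2α = 69.98°  →  invalid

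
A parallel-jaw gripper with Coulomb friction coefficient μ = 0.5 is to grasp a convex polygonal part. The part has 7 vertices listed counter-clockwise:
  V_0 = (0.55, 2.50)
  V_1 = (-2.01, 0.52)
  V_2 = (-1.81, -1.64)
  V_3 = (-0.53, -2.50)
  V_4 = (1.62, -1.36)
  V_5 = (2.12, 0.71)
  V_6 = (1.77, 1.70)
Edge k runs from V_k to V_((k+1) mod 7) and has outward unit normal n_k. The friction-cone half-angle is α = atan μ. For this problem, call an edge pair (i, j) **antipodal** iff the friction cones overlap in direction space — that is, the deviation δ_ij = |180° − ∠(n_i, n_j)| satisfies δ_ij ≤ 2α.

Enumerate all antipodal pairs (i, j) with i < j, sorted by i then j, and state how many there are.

α = atan 0.5 = 26.57°;  2α = 53.13°
n_0 = (-0.6118, +0.7910)
n_1 = (-0.9957, -0.0922)
n_2 = (-0.5577, -0.8300)
n_3 = (+0.4685, -0.8835)
n_4 = (+0.9720, -0.2348)
n_5 = (+0.9428, +0.3333)
n_6 = (+0.5484, +0.8362)
  (0,1): δ = 122.43°  ·
  (0,2): δ = 71.62°  ·
  (0,3): δ = 9.79°  ✓
  (0,4): δ = 38.70°  ✓
  (0,5): δ = 71.75°  ·
  (0,6): δ = 109.03°  ·
  (1,2): δ = 129.19°  ·
  (1,3): δ = 67.36°  ·
  (1,4): δ = 18.87°  ✓
  (1,5): δ = 14.18°  ✓
  (1,6): δ = 51.46°  ✓
  (2,3): δ = 118.17°  ·
  (2,4): δ = 69.68°  ·
  (2,5): δ = 36.63°  ✓
  (2,6): δ = 0.64°  ✓
  (3,4): δ = 131.51°  ·
  (3,5): δ = 98.46°  ·
  (3,6): δ = 61.19°  ·
  (4,5): δ = 146.95°  ·
  (4,6): δ = 109.67°  ·
  (5,6): δ = 142.72°  ·
antipodal pairs: 7

count = 7; pairs: (0,3), (0,4), (1,4), (1,5), (1,6), (2,5), (2,6)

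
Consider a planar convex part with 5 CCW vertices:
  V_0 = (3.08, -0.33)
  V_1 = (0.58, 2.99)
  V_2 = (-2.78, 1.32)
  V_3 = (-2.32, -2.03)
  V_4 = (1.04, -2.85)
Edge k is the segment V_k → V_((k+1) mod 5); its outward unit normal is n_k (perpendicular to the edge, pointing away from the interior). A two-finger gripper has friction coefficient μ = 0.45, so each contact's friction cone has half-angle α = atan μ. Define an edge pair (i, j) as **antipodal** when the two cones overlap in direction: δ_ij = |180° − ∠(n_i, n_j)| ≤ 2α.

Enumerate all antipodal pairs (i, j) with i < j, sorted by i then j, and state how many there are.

α = atan 0.45 = 24.23°;  2α = 48.46°
n_0 = (+0.7988, +0.6015)
n_1 = (-0.4451, +0.8955)
n_2 = (-0.9907, -0.1360)
n_3 = (-0.2371, -0.9715)
n_4 = (+0.7772, -0.6292)
  (0,1): δ = 100.55°  ·
  (0,2): δ = 29.16°  ✓
  (0,3): δ = 39.31°  ✓
  (0,4): δ = 104.03°  ·
  (1,2): δ = 108.61°  ·
  (1,3): δ = 40.14°  ✓
  (1,4): δ = 24.58°  ✓
  (2,3): δ = 111.53°  ·
  (2,4): δ = 46.81°  ✓
  (3,4): δ = 115.28°  ·
antipodal pairs: 5

count = 5; pairs: (0,2), (0,3), (1,3), (1,4), (2,4)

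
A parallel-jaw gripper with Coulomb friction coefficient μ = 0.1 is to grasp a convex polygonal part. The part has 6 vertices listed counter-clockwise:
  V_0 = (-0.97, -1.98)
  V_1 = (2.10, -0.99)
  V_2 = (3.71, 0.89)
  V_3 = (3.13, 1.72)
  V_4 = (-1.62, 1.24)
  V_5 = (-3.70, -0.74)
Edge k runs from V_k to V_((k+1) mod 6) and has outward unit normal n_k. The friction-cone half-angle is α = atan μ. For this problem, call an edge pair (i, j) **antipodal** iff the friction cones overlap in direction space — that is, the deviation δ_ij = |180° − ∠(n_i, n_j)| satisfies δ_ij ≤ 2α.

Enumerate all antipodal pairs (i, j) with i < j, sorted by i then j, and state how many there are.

count = 1; pairs: (1,4)

α = atan 0.1 = 5.71°;  2α = 11.42°
n_0 = (+0.3069, -0.9517)
n_1 = (+0.7595, -0.6505)
n_2 = (+0.8197, +0.5728)
n_3 = (-0.1005, +0.9949)
n_4 = (-0.6895, +0.7243)
n_5 = (-0.4136, -0.9105)
  (0,1): δ = 148.45°  ·
  (0,2): δ = 72.93°  ·
  (0,3): δ = 12.10°  ·
  (0,4): δ = 25.72°  ·
  (0,5): δ = 137.70°  ·
  (1,2): δ = 104.48°  ·
  (1,3): δ = 43.65°  ·
  (1,4): δ = 5.83°  ✓
  (1,5): δ = 106.15°  ·
  (2,3): δ = 119.18°  ·
  (2,4): δ = 81.36°  ·
  (2,5): δ = 30.63°  ·
  (3,4): δ = 142.18°  ·
  (3,5): δ = 30.20°  ·
  (4,5): δ = 68.02°  ·
antipodal pairs: 1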